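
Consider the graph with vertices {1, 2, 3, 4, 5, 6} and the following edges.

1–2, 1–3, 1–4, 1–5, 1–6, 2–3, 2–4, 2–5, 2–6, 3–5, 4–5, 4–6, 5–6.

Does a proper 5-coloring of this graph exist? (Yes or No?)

The chromatic number is 5. 1, 2, 4, 5, 6 form a clique, so at least 5 colors are needed.
5 colors suffice: color a → {2}; color b → {5}; color c → {1}; color d → {3, 4}; color e → {6}.
That is already a proper 5-coloring.

Yes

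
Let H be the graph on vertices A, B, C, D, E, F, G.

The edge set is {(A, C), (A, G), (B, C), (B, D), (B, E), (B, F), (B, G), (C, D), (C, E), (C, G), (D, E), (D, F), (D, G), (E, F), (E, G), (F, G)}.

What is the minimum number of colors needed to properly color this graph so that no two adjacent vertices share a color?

B, D, E, F, G are mutually adjacent (a clique of size 5), so at least 5 colors are needed.
5 colors suffice: color red → {G}; color blue → {A, E}; color green → {D}; color yellow → {B}; color purple → {C, F}. Each edge has distinct colors on its endpoints.

5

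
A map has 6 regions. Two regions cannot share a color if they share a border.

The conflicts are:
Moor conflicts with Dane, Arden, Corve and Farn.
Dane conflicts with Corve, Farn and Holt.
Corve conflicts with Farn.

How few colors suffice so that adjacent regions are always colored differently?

4

Moor, Dane, Corve, Farn all conflict with each other, so at least 4 colors are needed.
4 colors suffice: Moor=1, Dane=2, Arden=2, Corve=3, Farn=4, Holt=1. Every pair that conflicts lands in different colors.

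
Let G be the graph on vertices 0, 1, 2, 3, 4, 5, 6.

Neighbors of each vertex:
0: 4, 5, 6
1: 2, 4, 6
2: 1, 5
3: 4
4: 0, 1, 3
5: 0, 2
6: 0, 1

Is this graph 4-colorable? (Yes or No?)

Yes

The chromatic number is 3. The cycle 2-5-0-4-1-2 has odd length 5, so it cannot be 2-colored; at least 3 colors are needed.
3 colors suffice: color red → {0, 1, 3}; color blue → {4, 5, 6}; color green → {2}.
Since 4 ≥ 3, a proper 4-coloring certainly exists.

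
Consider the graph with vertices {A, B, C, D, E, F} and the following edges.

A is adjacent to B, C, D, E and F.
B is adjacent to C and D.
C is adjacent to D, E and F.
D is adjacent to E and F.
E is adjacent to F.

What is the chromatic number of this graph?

A, C, D, E, F form a clique, so at least 5 colors are needed.
5 colors suffice: A=3, B=4, C=1, D=2, E=5, F=4. Every edge joins two different colors.

5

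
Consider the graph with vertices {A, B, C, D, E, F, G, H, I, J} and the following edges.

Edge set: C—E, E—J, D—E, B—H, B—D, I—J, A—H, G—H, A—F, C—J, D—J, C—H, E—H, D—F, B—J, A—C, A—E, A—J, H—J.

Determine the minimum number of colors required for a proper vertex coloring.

A, C, E, H, J form a clique, so at least 5 colors are needed.
A valid assignment using 5 colors: A=yellow, B=green, C=purple, D=blue, E=green, F=red, G=red, H=blue, I=blue, J=red. Each edge has distinct colors on its endpoints.

5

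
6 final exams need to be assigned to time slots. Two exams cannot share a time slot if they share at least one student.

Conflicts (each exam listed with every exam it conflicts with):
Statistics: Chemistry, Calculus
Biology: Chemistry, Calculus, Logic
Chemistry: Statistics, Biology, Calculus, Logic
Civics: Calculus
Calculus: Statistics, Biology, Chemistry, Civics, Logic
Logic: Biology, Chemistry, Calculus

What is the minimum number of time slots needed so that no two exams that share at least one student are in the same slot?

Biology, Chemistry, Calculus, Logic are mutually in conflict, so at least 4 time slots are needed.
4 time slots suffice: time slot 1 → {Calculus}; time slot 2 → {Chemistry, Civics}; time slot 3 → {Statistics, Logic}; time slot 4 → {Biology}. Each listed conflict is separated.

4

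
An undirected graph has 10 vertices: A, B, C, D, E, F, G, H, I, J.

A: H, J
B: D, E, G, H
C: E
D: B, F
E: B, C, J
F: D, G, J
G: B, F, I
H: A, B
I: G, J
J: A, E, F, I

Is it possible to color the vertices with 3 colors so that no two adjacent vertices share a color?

The chromatic number is 3. The cycle J-A-H-B-E-J has odd length 5, so it cannot be 2-colored; at least 3 colors are needed.
A valid assignment using 3 colors: A=3, B=1, C=1, D=2, E=2, F=3, G=2, H=2, I=3, J=1.
That is already a proper 3-coloring.

Yes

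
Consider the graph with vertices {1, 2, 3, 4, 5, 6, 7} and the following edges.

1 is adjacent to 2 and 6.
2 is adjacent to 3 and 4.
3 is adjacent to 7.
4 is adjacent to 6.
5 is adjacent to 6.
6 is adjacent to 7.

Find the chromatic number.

3

The cycle 2-1-6-7-3-2 has odd length 5, so it cannot be 2-colored; at least 3 colors are needed.
3 colors suffice: color a → {2, 6}; color b → {1, 4, 5, 7}; color c → {3}. Every edge joins two different colors.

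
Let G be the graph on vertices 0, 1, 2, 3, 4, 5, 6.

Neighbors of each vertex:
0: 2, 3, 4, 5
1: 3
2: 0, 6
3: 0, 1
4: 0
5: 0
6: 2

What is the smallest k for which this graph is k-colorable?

2

0 and 5 are adjacent, so at least 2 colors are needed.
One proper 2-coloring: 0=red, 1=red, 2=blue, 3=blue, 4=blue, 5=blue, 6=red. Each edge has distinct colors on its endpoints.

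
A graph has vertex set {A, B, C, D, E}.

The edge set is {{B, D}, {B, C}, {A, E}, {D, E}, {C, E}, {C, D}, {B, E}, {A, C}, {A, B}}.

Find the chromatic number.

B, C, D, E are mutually adjacent (a clique of size 4), so at least 4 colors are needed.
One proper 4-coloring: A=4, B=3, C=1, D=4, E=2. Every edge joins two different colors.

4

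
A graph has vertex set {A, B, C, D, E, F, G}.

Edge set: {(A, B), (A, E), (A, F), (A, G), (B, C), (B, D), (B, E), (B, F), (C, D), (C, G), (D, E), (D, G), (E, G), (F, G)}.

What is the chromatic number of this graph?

A, B, E form a triangle, so at least 3 colors are needed.
3 colors suffice: color 1 → {B, G}; color 2 → {A, D}; color 3 → {C, E, F}. No two adjacent vertices share a color.

3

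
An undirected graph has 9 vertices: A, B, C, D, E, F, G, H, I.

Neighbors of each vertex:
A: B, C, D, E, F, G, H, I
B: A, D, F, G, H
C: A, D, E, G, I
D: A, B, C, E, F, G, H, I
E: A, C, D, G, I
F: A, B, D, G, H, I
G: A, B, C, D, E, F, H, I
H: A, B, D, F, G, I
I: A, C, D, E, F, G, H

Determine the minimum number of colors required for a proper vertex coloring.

A, C, D, E, G, I form a clique, so at least 6 colors are needed.
A valid assignment using 6 colors: A=1, B=4, C=6, D=2, E=5, F=6, G=3, H=5, I=4. No two adjacent vertices share a color.

6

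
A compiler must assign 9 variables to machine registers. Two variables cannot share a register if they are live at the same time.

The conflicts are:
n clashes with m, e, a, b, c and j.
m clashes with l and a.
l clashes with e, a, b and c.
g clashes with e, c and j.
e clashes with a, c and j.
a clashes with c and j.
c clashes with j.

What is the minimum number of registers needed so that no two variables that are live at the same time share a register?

5

n, e, a, c, j all conflict with each other, so at least 5 registers are needed.
A valid assignment using 5 registers: n=3, m=2, l=3, g=1, e=2, a=1, b=1, c=4, j=5. No two conflicting variables share a register.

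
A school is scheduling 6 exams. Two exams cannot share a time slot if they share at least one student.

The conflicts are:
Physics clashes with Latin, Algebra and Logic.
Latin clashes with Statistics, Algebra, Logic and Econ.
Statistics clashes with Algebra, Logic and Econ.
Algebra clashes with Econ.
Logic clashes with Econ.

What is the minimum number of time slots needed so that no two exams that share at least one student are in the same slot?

Latin, Statistics, Algebra, Econ pairwise conflict, so at least 4 time slots are needed.
4 time slots suffice: time slot 1 → {Latin}; time slot 2 → {Physics, Statistics}; time slot 3 → {Algebra, Logic}; time slot 4 → {Econ}. No two conflicting exams share a time slot.

4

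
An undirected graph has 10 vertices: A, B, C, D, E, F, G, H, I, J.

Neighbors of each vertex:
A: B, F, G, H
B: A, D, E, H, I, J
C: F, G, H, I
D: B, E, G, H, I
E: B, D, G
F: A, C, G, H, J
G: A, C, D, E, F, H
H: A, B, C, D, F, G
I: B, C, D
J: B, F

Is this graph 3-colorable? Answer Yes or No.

No

A, F, G, H are mutually adjacent (a clique of size 4), so at least 4 colors are needed.
So 3 colors are not enough.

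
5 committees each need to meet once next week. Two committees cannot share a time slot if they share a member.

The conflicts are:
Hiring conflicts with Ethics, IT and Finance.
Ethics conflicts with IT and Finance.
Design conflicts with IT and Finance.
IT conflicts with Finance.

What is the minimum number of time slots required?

Hiring, Ethics, IT, Finance are mutually in conflict, so at least 4 time slots are needed.
Using 4 time slots: Hiring=4, Ethics=3, Design=3, IT=2, Finance=1. Each listed conflict is separated.

4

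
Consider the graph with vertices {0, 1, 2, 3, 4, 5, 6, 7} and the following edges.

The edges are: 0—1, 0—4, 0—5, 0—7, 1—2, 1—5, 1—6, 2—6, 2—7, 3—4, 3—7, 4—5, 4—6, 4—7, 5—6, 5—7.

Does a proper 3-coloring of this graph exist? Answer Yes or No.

No

0, 4, 5, 7 are mutually adjacent (a clique of size 4), so at least 4 colors are needed.
So 3 colors are not enough.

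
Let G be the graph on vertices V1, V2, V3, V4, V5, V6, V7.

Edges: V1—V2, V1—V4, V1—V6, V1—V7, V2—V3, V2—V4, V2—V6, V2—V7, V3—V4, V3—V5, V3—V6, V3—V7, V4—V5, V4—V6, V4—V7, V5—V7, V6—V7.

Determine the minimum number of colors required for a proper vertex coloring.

V2, V3, V4, V6, V7 are mutually adjacent (a clique of size 5), so at least 5 colors are needed.
5 colors suffice: color 1 → {V7}; color 2 → {V4}; color 3 → {V1, V3}; color 4 → {V2, V5}; color 5 → {V6}. Every edge joins two different colors.

5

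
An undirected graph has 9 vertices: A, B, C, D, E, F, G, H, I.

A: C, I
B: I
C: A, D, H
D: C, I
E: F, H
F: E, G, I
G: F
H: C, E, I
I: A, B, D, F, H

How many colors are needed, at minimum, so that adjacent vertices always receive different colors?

B and I are adjacent, so at least 2 colors are needed.
2 colors suffice: color red → {C, E, G, I}; color blue → {A, B, D, F, H}. No two adjacent vertices share a color.

2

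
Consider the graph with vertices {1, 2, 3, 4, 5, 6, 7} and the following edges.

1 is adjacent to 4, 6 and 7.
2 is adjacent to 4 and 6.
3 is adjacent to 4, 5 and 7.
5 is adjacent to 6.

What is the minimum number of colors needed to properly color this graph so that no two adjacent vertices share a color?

The cycle 3-5-6-2-4-3 has odd length 5, so it cannot be 2-colored; at least 3 colors are needed.
3 colors suffice: 1=blue, 2=blue, 3=blue, 4=red, 5=green, 6=red, 7=red. Each edge has distinct colors on its endpoints.

3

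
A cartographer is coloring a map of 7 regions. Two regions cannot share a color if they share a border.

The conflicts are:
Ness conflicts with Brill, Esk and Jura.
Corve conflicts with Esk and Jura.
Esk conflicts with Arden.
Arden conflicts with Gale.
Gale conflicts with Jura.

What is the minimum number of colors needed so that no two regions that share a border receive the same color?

3

The cycle Arden-Gale-Jura-Ness-Esk-Arden has odd length 5, so it cannot be 2-colored; at least 3 colors are needed.
3 colors suffice: color 1 → {Brill, Esk, Jura}; color 2 → {Ness, Corve, Gale}; color 3 → {Arden}. Every pair that conflicts lands in different colors.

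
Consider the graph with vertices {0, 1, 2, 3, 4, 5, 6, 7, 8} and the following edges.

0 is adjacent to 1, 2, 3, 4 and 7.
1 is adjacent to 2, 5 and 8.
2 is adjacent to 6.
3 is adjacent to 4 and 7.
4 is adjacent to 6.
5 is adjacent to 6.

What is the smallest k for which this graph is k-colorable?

0, 3, 4 are pairwise adjacent, so at least 3 colors are needed.
3 colors suffice: color a → {0, 6, 8}; color b → {1, 4, 7}; color c → {2, 3, 5}. No two adjacent vertices share a color.

3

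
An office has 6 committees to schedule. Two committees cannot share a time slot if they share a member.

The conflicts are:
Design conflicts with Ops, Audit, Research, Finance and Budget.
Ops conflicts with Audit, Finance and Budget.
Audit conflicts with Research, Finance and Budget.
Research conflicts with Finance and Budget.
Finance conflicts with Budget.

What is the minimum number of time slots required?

Design, Ops, Audit, Finance, Budget are mutually in conflict, so at least 5 time slots are needed.
A valid assignment using 5 time slots: Design=4, Ops=5, Audit=3, Research=5, Finance=1, Budget=2. Each listed conflict is separated.

5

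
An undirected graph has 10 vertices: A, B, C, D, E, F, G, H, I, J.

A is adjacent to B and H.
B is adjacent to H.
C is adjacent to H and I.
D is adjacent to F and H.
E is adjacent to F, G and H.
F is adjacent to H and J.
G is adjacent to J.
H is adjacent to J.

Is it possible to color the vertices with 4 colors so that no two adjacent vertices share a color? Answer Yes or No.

Yes

The chromatic number is 3. E, F, H are mutually adjacent, so at least 3 colors are needed.
3 colors suffice: color 1 → {G, H, I}; color 2 → {A, C, F}; color 3 → {B, D, E, J}.
Since 4 ≥ 3, a proper 4-coloring certainly exists.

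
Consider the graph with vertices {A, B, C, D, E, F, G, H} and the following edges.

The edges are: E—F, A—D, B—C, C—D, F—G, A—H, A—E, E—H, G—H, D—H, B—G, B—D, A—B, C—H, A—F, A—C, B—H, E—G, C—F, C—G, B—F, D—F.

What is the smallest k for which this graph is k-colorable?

A, B, C, D, F are pairwise adjacent (a clique of size 5), so at least 5 colors are needed.
A valid assignment using 5 colors: A=3, B=1, C=4, D=5, E=1, F=2, G=3, H=2. Each edge has distinct colors on its endpoints.

5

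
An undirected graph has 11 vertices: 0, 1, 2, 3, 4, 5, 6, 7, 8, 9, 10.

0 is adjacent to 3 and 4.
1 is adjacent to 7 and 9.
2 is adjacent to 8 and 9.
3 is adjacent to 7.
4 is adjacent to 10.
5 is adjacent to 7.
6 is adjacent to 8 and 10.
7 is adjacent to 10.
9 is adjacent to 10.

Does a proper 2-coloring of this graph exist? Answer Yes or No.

No

The cycle 3-7-10-4-0-3 has odd length 5, so it cannot be 2-colored; at least 3 colors are needed.
So 2 colors are not enough.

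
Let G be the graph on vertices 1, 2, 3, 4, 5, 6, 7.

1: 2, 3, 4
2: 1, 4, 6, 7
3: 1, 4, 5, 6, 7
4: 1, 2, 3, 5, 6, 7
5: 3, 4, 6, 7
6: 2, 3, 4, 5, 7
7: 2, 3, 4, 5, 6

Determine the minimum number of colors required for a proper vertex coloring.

3, 4, 5, 6, 7 form a clique, so at least 5 colors are needed.
5 colors suffice: 1=b, 2=d, 3=d, 4=a, 5=e, 6=c, 7=b. Every edge joins two different colors.

5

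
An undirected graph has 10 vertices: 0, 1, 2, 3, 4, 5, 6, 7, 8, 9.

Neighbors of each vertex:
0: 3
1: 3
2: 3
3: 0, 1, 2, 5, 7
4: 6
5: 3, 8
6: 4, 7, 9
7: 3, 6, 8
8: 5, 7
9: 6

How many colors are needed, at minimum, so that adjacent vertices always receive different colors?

2

6 and 9 are adjacent, so at least 2 colors are needed.
2 colors suffice: color red → {3, 6, 8}; color blue → {0, 1, 2, 4, 5, 7, 9}. Every edge joins two different colors.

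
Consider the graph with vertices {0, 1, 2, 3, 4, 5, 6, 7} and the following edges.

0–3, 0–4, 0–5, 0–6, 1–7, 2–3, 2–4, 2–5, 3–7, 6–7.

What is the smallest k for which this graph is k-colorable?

0 and 3 are adjacent, so at least 2 colors are needed.
A valid assignment using 2 colors: 0=red, 1=blue, 2=red, 3=blue, 4=blue, 5=blue, 6=blue, 7=red. Every edge joins two different colors.

2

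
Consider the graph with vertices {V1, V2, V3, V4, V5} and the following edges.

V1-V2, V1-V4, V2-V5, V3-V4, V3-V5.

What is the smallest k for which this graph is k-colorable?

3

The cycle V1-V2-V5-V3-V4-V1 has odd length 5, so it cannot be 2-colored; at least 3 colors are needed.
3 colors suffice: color 1 → {V1, V5}; color 2 → {V2, V4}; color 3 → {V3}. Each edge has distinct colors on its endpoints.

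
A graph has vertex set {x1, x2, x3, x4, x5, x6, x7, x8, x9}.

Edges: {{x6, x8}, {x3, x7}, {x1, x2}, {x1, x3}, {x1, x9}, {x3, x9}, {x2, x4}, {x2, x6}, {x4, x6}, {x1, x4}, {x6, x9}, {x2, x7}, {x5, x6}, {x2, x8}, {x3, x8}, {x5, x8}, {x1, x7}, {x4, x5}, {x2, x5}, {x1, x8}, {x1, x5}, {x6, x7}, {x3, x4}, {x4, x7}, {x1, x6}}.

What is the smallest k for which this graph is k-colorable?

x1, x2, x4, x6, x7 are mutually adjacent (a clique of size 5), so at least 5 colors are needed.
One proper 5-coloring: x1=1, x2=3, x3=2, x4=4, x5=5, x6=2, x7=5, x8=4, x9=3. Each edge has distinct colors on its endpoints.

5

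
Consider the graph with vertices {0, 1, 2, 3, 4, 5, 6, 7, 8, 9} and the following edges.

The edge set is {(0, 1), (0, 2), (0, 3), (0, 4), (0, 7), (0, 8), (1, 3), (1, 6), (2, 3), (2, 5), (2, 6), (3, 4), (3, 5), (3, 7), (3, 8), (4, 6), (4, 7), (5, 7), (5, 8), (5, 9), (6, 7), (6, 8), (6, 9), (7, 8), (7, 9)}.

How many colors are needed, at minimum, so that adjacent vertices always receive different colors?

3, 5, 7, 8 form a clique, so at least 4 colors are needed.
4 colors suffice: color a → {3, 6}; color b → {1, 2, 7}; color c → {0, 5}; color d → {4, 8, 9}. Each edge has distinct colors on its endpoints.

4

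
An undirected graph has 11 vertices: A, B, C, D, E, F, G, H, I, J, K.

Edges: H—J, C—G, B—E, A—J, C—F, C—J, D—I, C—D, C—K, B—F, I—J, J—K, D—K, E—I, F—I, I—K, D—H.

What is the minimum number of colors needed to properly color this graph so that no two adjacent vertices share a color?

C, J, K are mutually adjacent, so at least 3 colors are needed.
3 colors suffice: color red → {A, B, C, H, I}; color blue → {D, E, F, G, J}; color green → {K}. Every edge joins two different colors.

3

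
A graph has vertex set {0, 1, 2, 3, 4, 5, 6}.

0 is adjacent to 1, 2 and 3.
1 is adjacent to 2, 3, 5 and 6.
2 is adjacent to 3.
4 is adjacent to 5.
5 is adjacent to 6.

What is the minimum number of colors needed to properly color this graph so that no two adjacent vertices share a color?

4

0, 1, 2, 3 are pairwise adjacent (a clique of size 4), so at least 4 colors are needed.
A valid assignment using 4 colors: 0=blue, 1=red, 2=green, 3=yellow, 4=red, 5=blue, 6=green. Each edge has distinct colors on its endpoints.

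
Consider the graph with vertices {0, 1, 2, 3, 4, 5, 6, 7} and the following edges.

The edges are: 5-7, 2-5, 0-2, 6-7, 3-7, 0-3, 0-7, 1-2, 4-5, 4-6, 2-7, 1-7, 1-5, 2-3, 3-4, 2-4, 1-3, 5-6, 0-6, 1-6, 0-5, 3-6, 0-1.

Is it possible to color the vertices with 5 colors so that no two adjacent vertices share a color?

The chromatic number is 5. 0, 1, 3, 6, 7 form a clique, so at least 5 colors are needed.
A valid assignment using 5 colors: 0=green, 1=yellow, 2=red, 3=blue, 4=green, 5=blue, 6=red, 7=purple.
That is already a proper 5-coloring.

Yes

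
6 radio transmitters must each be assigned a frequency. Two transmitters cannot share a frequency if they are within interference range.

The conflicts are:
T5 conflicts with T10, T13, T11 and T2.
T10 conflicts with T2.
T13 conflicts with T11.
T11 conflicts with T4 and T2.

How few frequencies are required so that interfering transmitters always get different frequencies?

T5, T10, T2 are mutually in conflict, so at least 3 frequencies are needed.
A valid assignment using 3 frequencies: T5=1, T10=2, T13=3, T11=2, T4=1, T2=3. Every pair that conflicts lands in different frequencies.

3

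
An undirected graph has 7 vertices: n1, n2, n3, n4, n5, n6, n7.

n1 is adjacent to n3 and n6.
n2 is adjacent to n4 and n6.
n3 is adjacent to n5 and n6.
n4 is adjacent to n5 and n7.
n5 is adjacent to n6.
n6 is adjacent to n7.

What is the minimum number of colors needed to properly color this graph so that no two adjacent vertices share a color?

3

n1, n3, n6 are mutually adjacent, so at least 3 colors are needed.
3 colors suffice: n1=3, n2=2, n3=2, n4=1, n5=3, n6=1, n7=2. No two adjacent vertices share a color.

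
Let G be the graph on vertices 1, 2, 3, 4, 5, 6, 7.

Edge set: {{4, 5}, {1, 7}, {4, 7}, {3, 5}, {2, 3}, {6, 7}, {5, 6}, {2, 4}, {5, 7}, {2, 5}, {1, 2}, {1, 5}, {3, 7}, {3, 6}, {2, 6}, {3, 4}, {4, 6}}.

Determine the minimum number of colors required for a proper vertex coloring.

3, 4, 5, 6, 7 form a clique, so at least 5 colors are needed.
5 colors suffice: color a → {5}; color b → {1, 4}; color c → {6}; color d → {3}; color e → {2, 7}. No two adjacent vertices share a color.

5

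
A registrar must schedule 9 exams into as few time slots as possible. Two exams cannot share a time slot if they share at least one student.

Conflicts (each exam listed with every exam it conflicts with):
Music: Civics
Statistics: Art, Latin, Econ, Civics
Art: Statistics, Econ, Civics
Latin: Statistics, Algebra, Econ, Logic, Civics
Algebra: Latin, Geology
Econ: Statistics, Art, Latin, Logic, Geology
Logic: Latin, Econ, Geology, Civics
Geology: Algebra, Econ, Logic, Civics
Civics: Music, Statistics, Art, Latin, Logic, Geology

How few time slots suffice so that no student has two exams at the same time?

3

Statistics, Latin, Civics are mutually in conflict, so at least 3 time slots are needed.
A valid assignment using 3 time slots: Music=2, Statistics=3, Art=2, Latin=2, Algebra=1, Econ=1, Logic=3, Geology=2, Civics=1. Every pair that conflicts lands in different time slots.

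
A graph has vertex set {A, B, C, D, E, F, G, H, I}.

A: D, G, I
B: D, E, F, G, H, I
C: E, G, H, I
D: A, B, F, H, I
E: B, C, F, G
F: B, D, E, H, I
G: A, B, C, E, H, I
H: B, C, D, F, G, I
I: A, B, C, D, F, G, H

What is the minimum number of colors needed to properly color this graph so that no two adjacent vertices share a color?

B, D, F, H, I form a clique, so at least 5 colors are needed.
5 colors suffice: color 1 → {E, I}; color 2 → {A, H}; color 3 → {B, C}; color 4 → {F, G}; color 5 → {D}. Every edge joins two different colors.

5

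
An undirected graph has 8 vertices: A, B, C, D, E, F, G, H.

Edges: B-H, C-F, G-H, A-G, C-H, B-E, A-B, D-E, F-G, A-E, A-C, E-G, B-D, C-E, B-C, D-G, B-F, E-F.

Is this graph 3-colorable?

No

A, B, C, E form a clique, so at least 4 colors are needed.
So 3 colors are not enough.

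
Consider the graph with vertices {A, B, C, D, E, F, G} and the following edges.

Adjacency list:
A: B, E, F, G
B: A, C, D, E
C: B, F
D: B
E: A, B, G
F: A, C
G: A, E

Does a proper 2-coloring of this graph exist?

No

A, E, G form a triangle, so at least 3 colors are needed.
So 2 colors are not enough.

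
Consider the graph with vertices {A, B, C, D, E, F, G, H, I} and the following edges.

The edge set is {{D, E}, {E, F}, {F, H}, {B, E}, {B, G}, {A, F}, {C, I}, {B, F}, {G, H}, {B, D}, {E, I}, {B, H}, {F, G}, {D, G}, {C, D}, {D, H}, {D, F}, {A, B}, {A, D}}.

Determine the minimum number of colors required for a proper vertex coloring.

B, D, F, G, H form a clique, so at least 5 colors are needed.
One proper 5-coloring: A=yellow, B=blue, C=blue, D=red, E=yellow, F=green, G=purple, H=yellow, I=red. Each edge has distinct colors on its endpoints.

5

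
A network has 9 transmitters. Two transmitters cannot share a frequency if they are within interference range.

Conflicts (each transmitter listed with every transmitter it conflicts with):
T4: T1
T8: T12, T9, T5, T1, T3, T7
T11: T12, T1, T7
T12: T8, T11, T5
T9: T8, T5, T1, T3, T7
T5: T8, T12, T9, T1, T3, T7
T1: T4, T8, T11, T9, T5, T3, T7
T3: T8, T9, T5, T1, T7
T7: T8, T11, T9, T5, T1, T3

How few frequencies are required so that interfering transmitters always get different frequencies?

6

T8, T9, T5, T1, T3, T7 all conflict with each other, so at least 6 frequencies are needed.
6 frequencies suffice: T4=2, T8=4, T11=3, T12=1, T9=6, T5=3, T1=1, T3=5, T7=2. Every pair that conflicts lands in different frequencies.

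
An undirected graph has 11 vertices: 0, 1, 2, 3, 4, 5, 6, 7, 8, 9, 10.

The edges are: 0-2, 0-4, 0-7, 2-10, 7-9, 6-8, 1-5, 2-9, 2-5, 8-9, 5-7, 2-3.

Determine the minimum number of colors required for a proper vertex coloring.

2

6 and 8 are adjacent, so at least 2 colors are needed.
2 colors suffice: 0=blue, 1=red, 2=red, 3=blue, 4=red, 5=blue, 6=blue, 7=red, 8=red, 9=blue, 10=blue. No two adjacent vertices share a color.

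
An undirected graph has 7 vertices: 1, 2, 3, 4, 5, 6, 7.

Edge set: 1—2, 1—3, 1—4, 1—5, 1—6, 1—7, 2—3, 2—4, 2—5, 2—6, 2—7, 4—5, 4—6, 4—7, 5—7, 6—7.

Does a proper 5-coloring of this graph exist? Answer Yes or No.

The chromatic number is 5. 1, 2, 4, 6, 7 form a clique, so at least 5 colors are needed.
5 colors suffice: color a → {2}; color b → {1}; color c → {3, 4}; color d → {7}; color e → {5, 6}.
That is already a proper 5-coloring.

Yes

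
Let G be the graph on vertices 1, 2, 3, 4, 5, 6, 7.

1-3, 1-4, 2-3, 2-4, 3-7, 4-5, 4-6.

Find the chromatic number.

2

1 and 3 are adjacent, so at least 2 colors are needed.
2 colors suffice: 1=blue, 2=blue, 3=red, 4=red, 5=blue, 6=blue, 7=blue. No two adjacent vertices share a color.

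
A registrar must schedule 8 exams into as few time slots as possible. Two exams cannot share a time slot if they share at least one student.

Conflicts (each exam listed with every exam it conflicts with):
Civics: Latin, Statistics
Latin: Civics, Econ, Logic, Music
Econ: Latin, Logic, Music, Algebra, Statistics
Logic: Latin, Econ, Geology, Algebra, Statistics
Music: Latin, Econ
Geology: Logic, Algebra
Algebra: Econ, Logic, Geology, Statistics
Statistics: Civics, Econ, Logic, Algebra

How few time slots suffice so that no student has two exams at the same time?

Econ, Logic, Algebra, Statistics all conflict with each other, so at least 4 time slots are needed.
4 time slots suffice: time slot 1 → {Civics, Econ, Geology}; time slot 2 → {Logic, Music}; time slot 3 → {Latin, Algebra}; time slot 4 → {Statistics}. Every pair that conflicts lands in different time slots.

4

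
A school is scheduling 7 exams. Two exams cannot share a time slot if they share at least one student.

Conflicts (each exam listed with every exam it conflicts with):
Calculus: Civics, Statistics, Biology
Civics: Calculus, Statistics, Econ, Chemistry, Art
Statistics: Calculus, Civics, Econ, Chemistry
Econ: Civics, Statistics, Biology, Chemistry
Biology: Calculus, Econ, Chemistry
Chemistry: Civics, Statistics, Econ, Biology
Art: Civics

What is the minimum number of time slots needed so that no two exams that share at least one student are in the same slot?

4

Civics, Statistics, Econ, Chemistry pairwise conflict, so at least 4 time slots are needed.
4 time slots suffice: time slot 1 → {Civics, Biology}; time slot 2 → {Statistics, Art}; time slot 3 → {Calculus, Chemistry}; time slot 4 → {Econ}. Every pair that conflicts lands in different time slots.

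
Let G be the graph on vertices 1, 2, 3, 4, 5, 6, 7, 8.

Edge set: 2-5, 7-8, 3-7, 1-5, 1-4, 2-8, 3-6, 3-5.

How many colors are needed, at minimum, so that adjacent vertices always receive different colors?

The cycle 8-2-5-3-7-8 has odd length 5, so it cannot be 2-colored; at least 3 colors are needed.
One proper 3-coloring: 1=b, 2=b, 3=b, 4=a, 5=a, 6=a, 7=a, 8=c. No two adjacent vertices share a color.

3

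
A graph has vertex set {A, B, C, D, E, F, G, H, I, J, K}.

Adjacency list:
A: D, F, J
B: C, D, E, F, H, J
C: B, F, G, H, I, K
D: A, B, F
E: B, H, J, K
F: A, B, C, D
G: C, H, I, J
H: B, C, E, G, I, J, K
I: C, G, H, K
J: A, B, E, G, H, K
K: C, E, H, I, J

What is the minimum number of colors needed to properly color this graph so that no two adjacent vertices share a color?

4

C, H, I, K form a clique, so at least 4 colors are needed.
4 colors suffice: color 1 → {F, H}; color 2 → {C, D, J}; color 3 → {A, B, G, K}; color 4 → {E, I}. Every edge joins two different colors.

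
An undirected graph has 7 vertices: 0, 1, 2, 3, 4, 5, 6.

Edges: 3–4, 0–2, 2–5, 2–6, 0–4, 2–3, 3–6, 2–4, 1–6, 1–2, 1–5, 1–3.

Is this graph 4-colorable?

Yes

The chromatic number is 4. 1, 2, 3, 6 form a clique, so at least 4 colors are needed.
4 colors suffice: 0=b, 1=c, 2=a, 3=b, 4=c, 5=b, 6=d.
That is already a proper 4-coloring.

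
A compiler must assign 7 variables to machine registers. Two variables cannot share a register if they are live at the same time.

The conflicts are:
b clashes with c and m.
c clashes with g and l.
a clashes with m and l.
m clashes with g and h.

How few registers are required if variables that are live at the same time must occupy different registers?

3

The cycle g-c-l-a-m-g has odd length 5, so it cannot be 2-colored; at least 3 registers are needed.
3 registers suffice: register 1 → {c, m}; register 2 → {b, g, l, h}; register 3 → {a}. No two conflicting variables share a register.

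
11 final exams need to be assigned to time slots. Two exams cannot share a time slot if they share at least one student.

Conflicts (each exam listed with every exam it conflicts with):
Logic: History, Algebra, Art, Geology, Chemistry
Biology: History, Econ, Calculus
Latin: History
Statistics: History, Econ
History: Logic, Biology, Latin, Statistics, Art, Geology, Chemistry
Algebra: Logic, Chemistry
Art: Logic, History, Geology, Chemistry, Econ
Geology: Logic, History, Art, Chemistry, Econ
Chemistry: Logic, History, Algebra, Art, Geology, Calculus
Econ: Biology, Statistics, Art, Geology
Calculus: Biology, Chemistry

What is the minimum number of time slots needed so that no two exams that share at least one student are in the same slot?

5

Logic, History, Art, Geology, Chemistry pairwise conflict, so at least 5 time slots are needed.
5 time slots suffice: time slot 1 → {History, Algebra, Econ, Calculus}; time slot 2 → {Biology, Latin, Statistics, Chemistry}; time slot 3 → {Art}; time slot 4 → {Geology}; time slot 5 → {Logic}. No two conflicting exams share a time slot.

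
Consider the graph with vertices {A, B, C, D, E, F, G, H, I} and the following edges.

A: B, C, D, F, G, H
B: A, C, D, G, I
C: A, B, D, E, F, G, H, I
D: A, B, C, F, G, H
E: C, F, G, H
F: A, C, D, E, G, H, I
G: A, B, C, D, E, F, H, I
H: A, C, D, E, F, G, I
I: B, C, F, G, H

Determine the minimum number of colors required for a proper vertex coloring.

A, C, D, F, G, H form a clique, so at least 6 colors are needed.
One proper 6-coloring: A=6, B=3, C=1, D=5, E=5, F=3, G=2, H=4, I=5. No two adjacent vertices share a color.

6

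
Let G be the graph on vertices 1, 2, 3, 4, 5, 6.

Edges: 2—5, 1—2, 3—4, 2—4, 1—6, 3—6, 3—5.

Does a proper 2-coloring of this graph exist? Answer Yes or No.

The cycle 1-6-3-5-2-1 has odd length 5, so it cannot be 2-colored; at least 3 colors are needed.
So 2 colors are not enough.

No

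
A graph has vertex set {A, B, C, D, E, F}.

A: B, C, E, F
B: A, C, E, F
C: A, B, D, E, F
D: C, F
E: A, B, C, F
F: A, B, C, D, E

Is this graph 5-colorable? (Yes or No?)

The chromatic number is 5. A, B, C, E, F are mutually adjacent (a clique of size 5), so at least 5 colors are needed.
5 colors suffice: color red → {C}; color blue → {F}; color green → {A, D}; color yellow → {B}; color purple → {E}.
That is already a proper 5-coloring.

Yes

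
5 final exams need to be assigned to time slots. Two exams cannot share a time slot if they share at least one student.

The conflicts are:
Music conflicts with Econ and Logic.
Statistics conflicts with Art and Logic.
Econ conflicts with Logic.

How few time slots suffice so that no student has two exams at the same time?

3

Music, Econ, Logic pairwise conflict, so at least 3 time slots are needed.
A valid assignment using 3 time slots: Music=3, Statistics=2, Art=1, Econ=2, Logic=1. No two conflicting exams share a time slot.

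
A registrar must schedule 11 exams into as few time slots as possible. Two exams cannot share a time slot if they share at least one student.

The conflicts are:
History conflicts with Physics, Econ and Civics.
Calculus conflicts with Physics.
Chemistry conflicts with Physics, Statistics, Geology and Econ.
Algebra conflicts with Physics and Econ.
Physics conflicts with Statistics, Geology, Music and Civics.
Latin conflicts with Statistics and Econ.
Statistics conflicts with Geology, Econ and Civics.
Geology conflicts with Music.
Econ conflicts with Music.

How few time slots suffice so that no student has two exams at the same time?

4

Chemistry, Physics, Statistics, Geology all conflict with each other, so at least 4 time slots are needed.
A valid assignment using 4 time slots: History=2, Calculus=2, Chemistry=4, Algebra=2, Physics=1, Latin=3, Statistics=2, Geology=3, Econ=1, Music=2, Civics=3. Every pair that conflicts lands in different time slots.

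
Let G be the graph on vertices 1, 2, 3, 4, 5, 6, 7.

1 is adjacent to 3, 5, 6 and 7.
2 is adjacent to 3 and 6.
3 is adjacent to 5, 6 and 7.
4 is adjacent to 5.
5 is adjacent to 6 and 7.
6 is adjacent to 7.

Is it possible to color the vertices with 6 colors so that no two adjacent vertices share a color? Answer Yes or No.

The chromatic number is 5. 1, 3, 5, 6, 7 are mutually adjacent (a clique of size 5), so at least 5 colors are needed.
5 colors suffice: color a → {3, 4}; color b → {2, 5}; color c → {6}; color d → {7}; color e → {1}.
Since 6 ≥ 5, a proper 6-coloring certainly exists.

Yes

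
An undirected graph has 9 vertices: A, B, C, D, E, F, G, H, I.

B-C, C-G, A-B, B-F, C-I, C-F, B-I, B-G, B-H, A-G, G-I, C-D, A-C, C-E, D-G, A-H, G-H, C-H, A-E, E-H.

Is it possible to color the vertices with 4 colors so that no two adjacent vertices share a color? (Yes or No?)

No

A, B, C, G, H form a clique, so at least 5 colors are needed.
So 4 colors are not enough.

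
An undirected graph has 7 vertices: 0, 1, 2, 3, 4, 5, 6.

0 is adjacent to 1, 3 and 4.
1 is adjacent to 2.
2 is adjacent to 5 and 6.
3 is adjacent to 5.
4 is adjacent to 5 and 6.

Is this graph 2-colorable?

The cycle 0-4-5-2-1-0 has odd length 5, so it cannot be 2-colored; at least 3 colors are needed.
So 2 colors are not enough.

No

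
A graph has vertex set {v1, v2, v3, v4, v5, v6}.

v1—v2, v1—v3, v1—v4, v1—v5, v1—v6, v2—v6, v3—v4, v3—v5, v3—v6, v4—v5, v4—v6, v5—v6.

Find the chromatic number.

5

v1, v3, v4, v5, v6 form a clique, so at least 5 colors are needed.
5 colors suffice: v1=blue, v2=green, v3=purple, v4=green, v5=yellow, v6=red. No two adjacent vertices share a color.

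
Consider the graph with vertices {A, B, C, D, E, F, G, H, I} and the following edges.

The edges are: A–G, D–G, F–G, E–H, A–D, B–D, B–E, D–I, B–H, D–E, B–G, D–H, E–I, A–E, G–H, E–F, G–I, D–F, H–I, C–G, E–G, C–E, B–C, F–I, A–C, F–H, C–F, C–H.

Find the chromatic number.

6

D, E, F, G, H, I form a clique, so at least 6 colors are needed.
A valid assignment using 6 colors: A=3, B=5, C=4, D=4, E=2, F=5, G=1, H=3, I=6. No two adjacent vertices share a color.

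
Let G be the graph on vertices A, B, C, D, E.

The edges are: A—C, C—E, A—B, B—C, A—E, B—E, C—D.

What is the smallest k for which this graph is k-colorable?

A, B, C, E are mutually adjacent (a clique of size 4), so at least 4 colors are needed.
A valid assignment using 4 colors: A=green, B=yellow, C=red, D=blue, E=blue. No two adjacent vertices share a color.

4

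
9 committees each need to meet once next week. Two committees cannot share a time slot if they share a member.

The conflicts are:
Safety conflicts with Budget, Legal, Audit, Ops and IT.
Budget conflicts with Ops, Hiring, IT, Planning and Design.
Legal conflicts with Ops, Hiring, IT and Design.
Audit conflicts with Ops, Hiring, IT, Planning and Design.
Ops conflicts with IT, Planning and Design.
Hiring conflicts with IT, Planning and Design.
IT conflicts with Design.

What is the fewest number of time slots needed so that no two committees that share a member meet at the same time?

Audit, Ops, IT, Design are mutually in conflict, so at least 4 time slots are needed.
4 time slots suffice: time slot 1 → {IT, Planning}; time slot 2 → {Ops, Hiring}; time slot 3 → {Safety, Design}; time slot 4 → {Budget, Legal, Audit}. No two conflicting committees share a time slot.

4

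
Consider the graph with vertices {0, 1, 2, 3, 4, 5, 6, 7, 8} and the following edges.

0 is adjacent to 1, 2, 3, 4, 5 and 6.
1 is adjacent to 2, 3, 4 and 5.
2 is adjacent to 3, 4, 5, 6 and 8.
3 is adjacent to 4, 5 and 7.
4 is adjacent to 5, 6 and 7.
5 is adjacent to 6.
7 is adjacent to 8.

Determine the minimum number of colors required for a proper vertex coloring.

6

0, 1, 2, 3, 4, 5 are pairwise adjacent (a clique of size 6), so at least 6 colors are needed.
6 colors suffice: 0=yellow, 1=orange, 2=blue, 3=purple, 4=red, 5=green, 6=purple, 7=blue, 8=red. Every edge joins two different colors.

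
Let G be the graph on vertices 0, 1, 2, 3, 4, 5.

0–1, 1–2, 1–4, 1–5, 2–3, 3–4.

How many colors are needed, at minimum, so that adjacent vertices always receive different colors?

0 and 1 are adjacent, so at least 2 colors are needed.
2 colors suffice: color red → {1, 3}; color blue → {0, 2, 4, 5}. No two adjacent vertices share a color.

2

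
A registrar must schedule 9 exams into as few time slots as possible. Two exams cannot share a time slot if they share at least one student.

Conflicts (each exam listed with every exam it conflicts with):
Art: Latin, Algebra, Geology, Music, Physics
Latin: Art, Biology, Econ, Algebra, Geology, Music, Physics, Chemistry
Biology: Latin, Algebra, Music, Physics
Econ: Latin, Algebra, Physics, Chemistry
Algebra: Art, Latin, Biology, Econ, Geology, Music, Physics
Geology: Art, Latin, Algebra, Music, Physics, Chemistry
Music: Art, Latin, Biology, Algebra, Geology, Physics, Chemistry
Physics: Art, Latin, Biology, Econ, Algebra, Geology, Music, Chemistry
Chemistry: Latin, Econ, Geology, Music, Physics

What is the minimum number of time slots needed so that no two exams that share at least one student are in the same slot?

Art, Latin, Algebra, Geology, Music, Physics pairwise conflict, so at least 6 time slots are needed.
6 time slots suffice: time slot 1 → {Latin}; time slot 2 → {Physics}; time slot 3 → {Econ, Music}; time slot 4 → {Algebra, Chemistry}; time slot 5 → {Biology, Geology}; time slot 6 → {Art}. Every pair that conflicts lands in different time slots.

6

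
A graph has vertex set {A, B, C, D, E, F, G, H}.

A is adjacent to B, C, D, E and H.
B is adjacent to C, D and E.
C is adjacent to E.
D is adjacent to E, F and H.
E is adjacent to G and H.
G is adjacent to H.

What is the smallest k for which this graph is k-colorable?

A, D, E, H form a clique, so at least 4 colors are needed.
One proper 4-coloring: A=green, B=yellow, C=blue, D=blue, E=red, F=red, G=blue, H=yellow. No two adjacent vertices share a color.

4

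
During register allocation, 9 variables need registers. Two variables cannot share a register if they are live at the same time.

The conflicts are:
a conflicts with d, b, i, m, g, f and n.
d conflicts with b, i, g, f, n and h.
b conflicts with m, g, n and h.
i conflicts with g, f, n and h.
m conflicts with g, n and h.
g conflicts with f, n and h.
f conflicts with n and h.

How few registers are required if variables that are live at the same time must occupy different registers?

6

a, d, i, g, f, n are mutually in conflict, so at least 6 registers are needed.
6 registers suffice: register 1 → {g}; register 2 → {a, h}; register 3 → {n}; register 4 → {d, m}; register 5 → {b, i}; register 6 → {f}. Every pair that conflicts lands in different registers.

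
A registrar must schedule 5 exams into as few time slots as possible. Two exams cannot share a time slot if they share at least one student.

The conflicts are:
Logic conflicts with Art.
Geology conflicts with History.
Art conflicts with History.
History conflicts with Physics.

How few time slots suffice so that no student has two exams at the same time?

2

Logic and Art conflict, so at least 2 time slots are needed.
A valid assignment using 2 time slots: Logic=1, Geology=2, Art=2, History=1, Physics=2. Each listed conflict is separated.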